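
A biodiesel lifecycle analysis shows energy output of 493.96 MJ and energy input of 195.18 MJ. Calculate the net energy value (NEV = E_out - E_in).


NEV = E_out - E_in
= 493.96 - 195.18
= 298.7800 MJ

298.7800 MJ


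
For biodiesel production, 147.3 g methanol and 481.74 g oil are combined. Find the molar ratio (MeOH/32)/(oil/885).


Molar ratio = n_MeOH / n_oil = (MeOH/32) / (oil/885) = (MeOH * 885) / (32 * oil)
= (147.3 * 885) / (32 * 481.74)
= 8.4564

8.4564


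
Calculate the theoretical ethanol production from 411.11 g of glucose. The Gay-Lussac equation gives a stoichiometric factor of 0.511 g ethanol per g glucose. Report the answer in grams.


Theoretical ethanol yield: m_EtOH = 0.511 * m_glucose
m_EtOH = 0.511 * 411.11 = 210.0772 g

210.0772 g


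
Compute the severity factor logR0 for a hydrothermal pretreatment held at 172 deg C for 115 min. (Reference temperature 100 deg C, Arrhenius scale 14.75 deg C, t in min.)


logR0 = log10(t * exp((T - 100) / 14.75))
= log10(115 * exp((172 - 100) / 14.75))
= 4.1806

4.1806


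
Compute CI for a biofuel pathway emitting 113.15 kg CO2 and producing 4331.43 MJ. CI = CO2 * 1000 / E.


CI = CO2 * 1000 / E
= 113.15 * 1000 / 4331.43
= 26.1230 g CO2/MJ

26.1230 g CO2/MJ


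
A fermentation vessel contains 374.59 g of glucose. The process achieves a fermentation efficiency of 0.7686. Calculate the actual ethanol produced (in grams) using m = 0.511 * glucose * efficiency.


Actual ethanol: m = 0.511 * 374.59 * 0.7686
m = 147.1219 g

147.1219 g


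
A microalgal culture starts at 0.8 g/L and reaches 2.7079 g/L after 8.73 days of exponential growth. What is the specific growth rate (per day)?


mu = ln(X2/X1) / dt
= ln(2.7079/0.8) / 8.73
= 0.1397 per day

0.1397 per day


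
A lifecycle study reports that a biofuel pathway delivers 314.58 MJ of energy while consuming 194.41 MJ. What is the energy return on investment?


EROI = E_out / E_in
= 314.58 / 194.41
= 1.6181

1.6181


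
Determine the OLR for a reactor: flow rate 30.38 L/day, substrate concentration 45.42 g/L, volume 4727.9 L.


OLR = Q * S / V
= 30.38 * 45.42 / 4727.9
= 0.2919 g/L/day

0.2919 g/L/day


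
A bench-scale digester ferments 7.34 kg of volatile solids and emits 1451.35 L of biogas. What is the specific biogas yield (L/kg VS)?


Y = V / VS
= 1451.35 / 7.34
= 197.7316 L/kg VS

197.7316 L/kg VS


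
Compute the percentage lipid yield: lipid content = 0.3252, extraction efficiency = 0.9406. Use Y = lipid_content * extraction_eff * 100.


Y = lipid_content * extraction_eff * 100
= 0.3252 * 0.9406 * 100
= 30.5883%

30.5883%


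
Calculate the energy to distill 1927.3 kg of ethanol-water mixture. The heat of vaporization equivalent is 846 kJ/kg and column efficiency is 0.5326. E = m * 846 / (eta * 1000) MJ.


E = m * 846 / (eta * 1000)
= 1927.3 * 846 / (0.5326 * 1000)
= 3061.3890 MJ

3061.3890 MJ


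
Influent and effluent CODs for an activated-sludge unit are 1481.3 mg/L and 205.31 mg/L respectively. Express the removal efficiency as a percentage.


eta = (COD_in - COD_out) / COD_in * 100
= (1481.3 - 205.31) / 1481.3 * 100
= 86.1399%

86.1399%


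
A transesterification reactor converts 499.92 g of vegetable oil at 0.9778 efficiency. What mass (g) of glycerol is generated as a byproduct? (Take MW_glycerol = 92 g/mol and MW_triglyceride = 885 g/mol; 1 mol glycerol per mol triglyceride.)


glycerol = oil * conv * (92/885)
= 499.92 * 0.9778 * 92 / 885
= 50.8154 g

50.8154 g


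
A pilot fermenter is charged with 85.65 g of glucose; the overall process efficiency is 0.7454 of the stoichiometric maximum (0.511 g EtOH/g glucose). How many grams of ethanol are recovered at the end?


Actual ethanol: m = 0.511 * 85.65 * 0.7454
m = 32.6240 g

32.6240 g


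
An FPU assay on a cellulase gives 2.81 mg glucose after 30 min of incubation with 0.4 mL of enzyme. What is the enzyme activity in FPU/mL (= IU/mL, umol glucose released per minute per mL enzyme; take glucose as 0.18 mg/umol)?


Activity = glucose_mg / (0.18 mg/umol * V_mL * t_min)
= 2.81 / (0.18 * 0.4 * 30)
= 1.3009 FPU/mL

1.3009 FPU/mL


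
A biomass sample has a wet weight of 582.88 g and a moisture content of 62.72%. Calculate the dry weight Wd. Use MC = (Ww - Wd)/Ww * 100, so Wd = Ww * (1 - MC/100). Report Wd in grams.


Wd = Ww * (1 - MC/100)
= 582.88 * (1 - 62.72/100)
= 217.2977 g

217.2977 g


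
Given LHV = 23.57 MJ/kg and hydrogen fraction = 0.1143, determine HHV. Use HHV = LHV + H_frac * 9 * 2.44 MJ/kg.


HHV = LHV + H_frac * 9 * 2.44
= 23.57 + 0.1143 * 9 * 2.44
= 26.0800 MJ/kg

26.0800 MJ/kg


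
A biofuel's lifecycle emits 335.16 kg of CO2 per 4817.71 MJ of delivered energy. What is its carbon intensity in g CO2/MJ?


CI = CO2 * 1000 / E
= 335.16 * 1000 / 4817.71
= 69.5683 g CO2/MJ

69.5683 g CO2/MJ


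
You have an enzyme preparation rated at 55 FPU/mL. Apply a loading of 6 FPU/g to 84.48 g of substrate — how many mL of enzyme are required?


V = dosage * m_sub / activity
V = 6 * 84.48 / 55
V = 9.2160 mL

9.2160 mL


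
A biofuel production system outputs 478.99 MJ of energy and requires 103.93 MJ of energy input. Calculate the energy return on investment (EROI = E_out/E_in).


EROI = E_out / E_in
= 478.99 / 103.93
= 4.6088

4.6088


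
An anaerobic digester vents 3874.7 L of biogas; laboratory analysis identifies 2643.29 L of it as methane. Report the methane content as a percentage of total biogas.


CH4% = V_CH4 / V_total * 100
= 2643.29 / 3874.7 * 100
= 68.2192%

68.2192%


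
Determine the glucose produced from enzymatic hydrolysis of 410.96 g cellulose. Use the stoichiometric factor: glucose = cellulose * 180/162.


glucose = cellulose * 180/162
= 410.96 * 180/162
= 456.6222 g

456.6222 g


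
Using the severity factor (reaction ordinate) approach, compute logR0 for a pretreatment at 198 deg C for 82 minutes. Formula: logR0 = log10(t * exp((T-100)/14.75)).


logR0 = log10(t * exp((T - 100) / 14.75))
= log10(82 * exp((198 - 100) / 14.75))
= 4.7993

4.7993


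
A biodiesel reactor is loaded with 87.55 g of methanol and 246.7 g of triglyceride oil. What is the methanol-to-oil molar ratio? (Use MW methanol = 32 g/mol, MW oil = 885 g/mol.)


Molar ratio = n_MeOH / n_oil = (MeOH/32) / (oil/885) = (MeOH * 885) / (32 * oil)
= (87.55 * 885) / (32 * 246.7)
= 9.8148

9.8148


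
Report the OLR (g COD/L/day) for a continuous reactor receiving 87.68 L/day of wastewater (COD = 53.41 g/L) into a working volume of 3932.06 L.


OLR = Q * S / V
= 87.68 * 53.41 / 3932.06
= 1.1910 g/L/day

1.1910 g/L/day


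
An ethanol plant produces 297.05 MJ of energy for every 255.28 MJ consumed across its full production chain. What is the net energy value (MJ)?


NEV = E_out - E_in
= 297.05 - 255.28
= 41.7700 MJ

41.7700 MJ


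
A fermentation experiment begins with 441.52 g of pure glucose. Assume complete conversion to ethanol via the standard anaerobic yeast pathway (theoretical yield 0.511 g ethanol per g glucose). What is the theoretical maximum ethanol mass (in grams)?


Theoretical ethanol yield: m_EtOH = 0.511 * m_glucose
m_EtOH = 0.511 * 441.52 = 225.6167 g

225.6167 g


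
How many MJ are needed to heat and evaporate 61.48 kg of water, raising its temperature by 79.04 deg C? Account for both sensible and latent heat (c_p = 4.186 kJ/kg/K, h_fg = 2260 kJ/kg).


E = m_water * (4.186 * dT + 2260) / 1000
= 61.48 * (4.186 * 79.04 + 2260) / 1000
= 159.2862 MJ

159.2862 MJ


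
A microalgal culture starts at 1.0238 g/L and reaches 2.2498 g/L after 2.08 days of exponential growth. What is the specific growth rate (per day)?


mu = ln(X2/X1) / dt
= ln(2.2498/1.0238) / 2.08
= 0.3785 per day

0.3785 per day


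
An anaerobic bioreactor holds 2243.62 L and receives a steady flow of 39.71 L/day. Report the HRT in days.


HRT = V / Q
= 2243.62 / 39.71
= 56.5001 days

56.5001 days


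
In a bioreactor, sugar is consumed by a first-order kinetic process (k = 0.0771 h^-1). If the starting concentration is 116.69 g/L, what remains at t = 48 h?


S = S0 * exp(-k * t)
S = 116.69 * exp(-0.0771 * 48)
S = 2.8827 g/L

2.8827 g/L


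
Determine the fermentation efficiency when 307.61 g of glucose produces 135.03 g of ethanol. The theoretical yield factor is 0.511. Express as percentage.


Fermentation efficiency = (actual / (0.511 * glucose)) * 100
= (135.03 / (0.511 * 307.61)) * 100
= 85.9031%

85.9031%


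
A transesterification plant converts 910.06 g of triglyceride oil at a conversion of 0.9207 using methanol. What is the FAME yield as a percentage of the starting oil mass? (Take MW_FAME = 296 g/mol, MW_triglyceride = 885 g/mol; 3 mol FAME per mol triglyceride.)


m_FAME = oil * conv * (3 * 296 / 885) = oil * conv * (888/885)
= 910.06 * 0.9207 * 888 / 885
= 840.7326 g
Y = m_FAME / oil * 100 = conv * (888/885) * 100
= 0.9207 * 888 / 885 * 100
= 92.38%

92.38%


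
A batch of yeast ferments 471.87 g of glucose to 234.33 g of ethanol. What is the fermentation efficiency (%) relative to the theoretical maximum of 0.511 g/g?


Fermentation efficiency = (actual / (0.511 * glucose)) * 100
= (234.33 / (0.511 * 471.87)) * 100
= 97.1817%

97.1817%


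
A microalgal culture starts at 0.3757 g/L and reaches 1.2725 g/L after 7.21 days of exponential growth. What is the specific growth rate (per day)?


mu = ln(X2/X1) / dt
= ln(1.2725/0.3757) / 7.21
= 0.1692 per day

0.1692 per day


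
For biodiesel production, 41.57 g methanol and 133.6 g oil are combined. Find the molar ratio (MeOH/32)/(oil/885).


Molar ratio = n_MeOH / n_oil = (MeOH/32) / (oil/885) = (MeOH * 885) / (32 * oil)
= (41.57 * 885) / (32 * 133.6)
= 8.6053

8.6053


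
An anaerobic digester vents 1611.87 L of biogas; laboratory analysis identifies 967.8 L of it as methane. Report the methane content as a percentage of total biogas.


CH4% = V_CH4 / V_total * 100
= 967.8 / 1611.87 * 100
= 60.0421%

60.0421%


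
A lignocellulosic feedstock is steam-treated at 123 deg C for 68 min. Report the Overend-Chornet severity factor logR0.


logR0 = log10(t * exp((T - 100) / 14.75))
= log10(68 * exp((123 - 100) / 14.75))
= 2.5097

2.5097


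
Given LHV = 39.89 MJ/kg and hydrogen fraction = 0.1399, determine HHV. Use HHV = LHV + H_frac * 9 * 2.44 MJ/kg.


HHV = LHV + H_frac * 9 * 2.44
= 39.89 + 0.1399 * 9 * 2.44
= 42.9622 MJ/kg

42.9622 MJ/kg


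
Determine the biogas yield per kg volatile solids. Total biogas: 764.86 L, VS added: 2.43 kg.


Y = V / VS
= 764.86 / 2.43
= 314.7572 L/kg VS

314.7572 L/kg VS


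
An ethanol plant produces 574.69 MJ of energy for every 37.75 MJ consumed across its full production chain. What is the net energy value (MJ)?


NEV = E_out - E_in
= 574.69 - 37.75
= 536.9400 MJ

536.9400 MJ


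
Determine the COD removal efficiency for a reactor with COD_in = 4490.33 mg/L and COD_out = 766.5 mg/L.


eta = (COD_in - COD_out) / COD_in * 100
= (4490.33 - 766.5) / 4490.33 * 100
= 82.9300%

82.9300%


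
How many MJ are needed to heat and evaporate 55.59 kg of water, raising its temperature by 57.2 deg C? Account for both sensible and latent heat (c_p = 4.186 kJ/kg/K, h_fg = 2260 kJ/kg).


E = m_water * (4.186 * dT + 2260) / 1000
= 55.59 * (4.186 * 57.2 + 2260) / 1000
= 138.9438 MJ

138.9438 MJ


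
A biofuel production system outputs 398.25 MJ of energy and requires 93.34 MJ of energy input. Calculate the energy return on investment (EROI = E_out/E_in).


EROI = E_out / E_in
= 398.25 / 93.34
= 4.2667

4.2667


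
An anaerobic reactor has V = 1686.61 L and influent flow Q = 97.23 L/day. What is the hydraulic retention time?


HRT = V / Q
= 1686.61 / 97.23
= 17.3466 days

17.3466 days


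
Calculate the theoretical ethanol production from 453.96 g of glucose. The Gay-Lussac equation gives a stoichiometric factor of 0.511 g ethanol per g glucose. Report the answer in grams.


Theoretical ethanol yield: m_EtOH = 0.511 * m_glucose
m_EtOH = 0.511 * 453.96 = 231.9736 g

231.9736 g


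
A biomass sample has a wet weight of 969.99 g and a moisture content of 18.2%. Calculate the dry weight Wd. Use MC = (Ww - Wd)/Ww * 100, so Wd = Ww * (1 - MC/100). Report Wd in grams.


Wd = Ww * (1 - MC/100)
= 969.99 * (1 - 18.2/100)
= 793.4518 g

793.4518 g


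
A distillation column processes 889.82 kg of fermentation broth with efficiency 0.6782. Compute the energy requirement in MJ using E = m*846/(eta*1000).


E = m * 846 / (eta * 1000)
= 889.82 * 846 / (0.6782 * 1000)
= 1109.9789 MJ

1109.9789 MJ


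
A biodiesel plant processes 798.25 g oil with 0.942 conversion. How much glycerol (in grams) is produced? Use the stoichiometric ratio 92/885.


glycerol = oil * conv * (92/885)
= 798.25 * 0.942 * 92 / 885
= 78.1690 g

78.1690 g


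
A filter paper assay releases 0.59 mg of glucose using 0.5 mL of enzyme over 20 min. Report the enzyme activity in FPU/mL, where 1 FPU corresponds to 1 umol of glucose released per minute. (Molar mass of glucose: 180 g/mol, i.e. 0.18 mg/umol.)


Activity = glucose_mg / (0.18 mg/umol * V_mL * t_min)
= 0.59 / (0.18 * 0.5 * 20)
= 0.3278 FPU/mL

0.3278 FPU/mL


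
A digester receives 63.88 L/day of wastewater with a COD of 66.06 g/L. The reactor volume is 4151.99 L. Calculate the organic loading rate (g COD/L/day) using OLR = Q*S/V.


OLR = Q * S / V
= 63.88 * 66.06 / 4151.99
= 1.0164 g/L/day

1.0164 g/L/day


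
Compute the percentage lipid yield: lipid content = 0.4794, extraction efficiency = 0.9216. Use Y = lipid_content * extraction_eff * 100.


Y = lipid_content * extraction_eff * 100
= 0.4794 * 0.9216 * 100
= 44.1815%

44.1815%


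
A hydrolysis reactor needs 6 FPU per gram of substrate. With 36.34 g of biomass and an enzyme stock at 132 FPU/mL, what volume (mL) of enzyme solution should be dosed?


V = dosage * m_sub / activity
V = 6 * 36.34 / 132
V = 1.6518 mL

1.6518 mL


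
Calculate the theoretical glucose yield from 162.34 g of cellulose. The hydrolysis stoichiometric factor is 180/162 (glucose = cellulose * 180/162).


glucose = cellulose * 180/162
= 162.34 * 180/162
= 180.3778 g

180.3778 g


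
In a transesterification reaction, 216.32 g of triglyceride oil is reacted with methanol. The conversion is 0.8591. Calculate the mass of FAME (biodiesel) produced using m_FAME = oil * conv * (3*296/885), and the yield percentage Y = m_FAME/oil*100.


m_FAME = oil * conv * (3 * 296 / 885) = oil * conv * (888/885)
= 216.32 * 0.8591 * 888 / 885
= 186.4705 g
Y = m_FAME / oil * 100 = conv * (888/885) * 100
= 0.8591 * 888 / 885 * 100
= 86.20%

186.4705 g FAME; Y = 86.20%


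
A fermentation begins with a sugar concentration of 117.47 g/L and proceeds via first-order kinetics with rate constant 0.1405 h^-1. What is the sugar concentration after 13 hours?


S = S0 * exp(-k * t)
S = 117.47 * exp(-0.1405 * 13)
S = 18.9099 g/L

18.9099 g/L


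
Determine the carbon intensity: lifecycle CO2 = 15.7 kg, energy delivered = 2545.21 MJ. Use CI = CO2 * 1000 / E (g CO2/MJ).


CI = CO2 * 1000 / E
= 15.7 * 1000 / 2545.21
= 6.1684 g CO2/MJ

6.1684 g CO2/MJ


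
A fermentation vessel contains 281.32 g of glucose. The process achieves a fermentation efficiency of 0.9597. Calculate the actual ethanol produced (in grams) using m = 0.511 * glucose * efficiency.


Actual ethanol: m = 0.511 * 281.32 * 0.9597
m = 137.9612 g

137.9612 g


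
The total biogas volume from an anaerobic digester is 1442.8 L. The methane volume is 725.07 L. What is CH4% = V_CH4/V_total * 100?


CH4% = V_CH4 / V_total * 100
= 725.07 / 1442.8 * 100
= 50.2544%

50.2544%


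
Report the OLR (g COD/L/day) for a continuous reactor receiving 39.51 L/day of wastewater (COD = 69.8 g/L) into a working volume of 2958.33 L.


OLR = Q * S / V
= 39.51 * 69.8 / 2958.33
= 0.9322 g/L/day

0.9322 g/L/day


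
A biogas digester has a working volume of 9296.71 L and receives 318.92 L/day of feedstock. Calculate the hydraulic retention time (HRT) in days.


HRT = V / Q
= 9296.71 / 318.92
= 29.1506 days

29.1506 days


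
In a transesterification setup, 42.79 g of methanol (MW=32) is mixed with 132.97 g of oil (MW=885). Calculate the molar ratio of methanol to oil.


Molar ratio = n_MeOH / n_oil = (MeOH/32) / (oil/885) = (MeOH * 885) / (32 * oil)
= (42.79 * 885) / (32 * 132.97)
= 8.8998

8.8998


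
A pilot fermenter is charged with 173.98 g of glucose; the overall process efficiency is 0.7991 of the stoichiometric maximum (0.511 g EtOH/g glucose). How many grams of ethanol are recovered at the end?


Actual ethanol: m = 0.511 * 173.98 * 0.7991
m = 71.0430 g

71.0430 g


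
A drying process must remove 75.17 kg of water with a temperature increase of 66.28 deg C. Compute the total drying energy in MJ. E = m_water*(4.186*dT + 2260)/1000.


E = m_water * (4.186 * dT + 2260) / 1000
= 75.17 * (4.186 * 66.28 + 2260) / 1000
= 190.7400 MJ

190.7400 MJ


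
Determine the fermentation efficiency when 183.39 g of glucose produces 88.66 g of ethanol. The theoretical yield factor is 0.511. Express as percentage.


Fermentation efficiency = (actual / (0.511 * glucose)) * 100
= (88.66 / (0.511 * 183.39)) * 100
= 94.6087%

94.6087%


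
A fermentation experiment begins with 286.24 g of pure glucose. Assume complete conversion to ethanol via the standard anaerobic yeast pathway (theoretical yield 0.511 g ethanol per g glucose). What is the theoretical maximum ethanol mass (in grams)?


Theoretical ethanol yield: m_EtOH = 0.511 * m_glucose
m_EtOH = 0.511 * 286.24 = 146.2686 g

146.2686 g


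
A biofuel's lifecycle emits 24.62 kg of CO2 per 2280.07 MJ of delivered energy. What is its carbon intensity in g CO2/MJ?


CI = CO2 * 1000 / E
= 24.62 * 1000 / 2280.07
= 10.7979 g CO2/MJ

10.7979 g CO2/MJ


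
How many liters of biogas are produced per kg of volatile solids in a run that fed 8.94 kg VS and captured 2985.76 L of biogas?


Y = V / VS
= 2985.76 / 8.94
= 333.9776 L/kg VS

333.9776 L/kg VS


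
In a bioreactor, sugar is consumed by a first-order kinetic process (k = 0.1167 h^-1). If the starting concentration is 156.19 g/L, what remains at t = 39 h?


S = S0 * exp(-k * t)
S = 156.19 * exp(-0.1167 * 39)
S = 1.6483 g/L

1.6483 g/L


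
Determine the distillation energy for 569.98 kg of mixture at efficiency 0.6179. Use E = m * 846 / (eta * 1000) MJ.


E = m * 846 / (eta * 1000)
= 569.98 * 846 / (0.6179 * 1000)
= 780.3902 MJ

780.3902 MJ


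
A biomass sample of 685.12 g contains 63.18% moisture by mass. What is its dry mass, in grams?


Wd = Ww * (1 - MC/100)
= 685.12 * (1 - 63.18/100)
= 252.2612 g

252.2612 g


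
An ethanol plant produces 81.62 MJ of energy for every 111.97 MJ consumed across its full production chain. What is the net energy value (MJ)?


NEV = E_out - E_in
= 81.62 - 111.97
= -30.3500 MJ

-30.3500 MJ


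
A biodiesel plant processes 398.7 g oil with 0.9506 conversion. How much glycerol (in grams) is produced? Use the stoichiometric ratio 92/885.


glycerol = oil * conv * (92/885)
= 398.7 * 0.9506 * 92 / 885
= 39.3993 g

39.3993 g


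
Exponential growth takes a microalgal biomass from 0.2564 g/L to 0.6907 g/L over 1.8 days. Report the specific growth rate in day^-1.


mu = ln(X2/X1) / dt
= ln(0.6907/0.2564) / 1.8
= 0.5505 per day

0.5505 per day


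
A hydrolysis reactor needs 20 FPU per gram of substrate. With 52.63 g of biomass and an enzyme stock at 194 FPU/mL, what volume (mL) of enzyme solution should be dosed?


V = dosage * m_sub / activity
V = 20 * 52.63 / 194
V = 5.4258 mL

5.4258 mL


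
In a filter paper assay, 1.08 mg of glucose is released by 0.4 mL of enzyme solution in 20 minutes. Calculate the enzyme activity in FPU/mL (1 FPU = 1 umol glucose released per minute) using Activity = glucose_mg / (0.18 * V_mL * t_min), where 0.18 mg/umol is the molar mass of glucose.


Activity = glucose_mg / (0.18 mg/umol * V_mL * t_min)
= 1.08 / (0.18 * 0.4 * 20)
= 0.7500 FPU/mL

0.7500 FPU/mL


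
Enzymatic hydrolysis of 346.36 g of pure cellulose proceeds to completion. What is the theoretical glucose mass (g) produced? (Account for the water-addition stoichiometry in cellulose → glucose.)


glucose = cellulose * 180/162
= 346.36 * 180/162
= 384.8444 g

384.8444 g


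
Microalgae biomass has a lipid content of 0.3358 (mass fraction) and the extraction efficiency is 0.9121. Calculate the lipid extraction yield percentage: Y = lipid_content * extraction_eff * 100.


Y = lipid_content * extraction_eff * 100
= 0.3358 * 0.9121 * 100
= 30.6283%

30.6283%


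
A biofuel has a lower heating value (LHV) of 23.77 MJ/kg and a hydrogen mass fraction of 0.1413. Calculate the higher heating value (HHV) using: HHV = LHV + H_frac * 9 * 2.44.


HHV = LHV + H_frac * 9 * 2.44
= 23.77 + 0.1413 * 9 * 2.44
= 26.8729 MJ/kg

26.8729 MJ/kg


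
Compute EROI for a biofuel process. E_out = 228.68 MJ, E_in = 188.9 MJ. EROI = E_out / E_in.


EROI = E_out / E_in
= 228.68 / 188.9
= 1.2106

1.2106


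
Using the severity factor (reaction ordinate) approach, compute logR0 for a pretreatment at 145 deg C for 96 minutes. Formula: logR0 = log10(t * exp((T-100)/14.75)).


logR0 = log10(t * exp((T - 100) / 14.75))
= log10(96 * exp((145 - 100) / 14.75))
= 3.3072

3.3072


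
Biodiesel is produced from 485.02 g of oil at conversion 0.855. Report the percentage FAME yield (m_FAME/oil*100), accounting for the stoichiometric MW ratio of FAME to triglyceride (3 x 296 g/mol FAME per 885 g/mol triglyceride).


m_FAME = oil * conv * (3 * 296 / 885) = oil * conv * (888/885)
= 485.02 * 0.855 * 888 / 885
= 416.0978 g
Y = m_FAME / oil * 100 = conv * (888/885) * 100
= 0.855 * 888 / 885 * 100
= 85.79%

85.79%


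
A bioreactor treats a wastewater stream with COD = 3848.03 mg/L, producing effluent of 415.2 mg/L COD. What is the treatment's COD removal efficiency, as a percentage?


eta = (COD_in - COD_out) / COD_in * 100
= (3848.03 - 415.2) / 3848.03 * 100
= 89.2101%

89.2101%


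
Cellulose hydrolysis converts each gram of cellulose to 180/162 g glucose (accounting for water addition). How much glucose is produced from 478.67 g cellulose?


glucose = cellulose * 180/162
= 478.67 * 180/162
= 531.8556 g

531.8556 g


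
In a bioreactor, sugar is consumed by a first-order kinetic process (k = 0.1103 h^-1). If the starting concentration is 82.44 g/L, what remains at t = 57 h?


S = S0 * exp(-k * t)
S = 82.44 * exp(-0.1103 * 57)
S = 0.1534 g/L

0.1534 g/L


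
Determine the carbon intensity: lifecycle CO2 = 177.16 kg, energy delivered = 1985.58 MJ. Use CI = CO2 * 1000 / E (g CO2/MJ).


CI = CO2 * 1000 / E
= 177.16 * 1000 / 1985.58
= 89.2233 g CO2/MJ

89.2233 g CO2/MJ


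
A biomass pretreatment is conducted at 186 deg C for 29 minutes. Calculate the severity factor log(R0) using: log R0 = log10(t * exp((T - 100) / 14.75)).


logR0 = log10(t * exp((T - 100) / 14.75))
= log10(29 * exp((186 - 100) / 14.75))
= 3.9946

3.9946


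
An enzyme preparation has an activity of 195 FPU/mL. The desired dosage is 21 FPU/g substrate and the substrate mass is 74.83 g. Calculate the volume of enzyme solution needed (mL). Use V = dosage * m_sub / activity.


V = dosage * m_sub / activity
V = 21 * 74.83 / 195
V = 8.0586 mL

8.0586 mL


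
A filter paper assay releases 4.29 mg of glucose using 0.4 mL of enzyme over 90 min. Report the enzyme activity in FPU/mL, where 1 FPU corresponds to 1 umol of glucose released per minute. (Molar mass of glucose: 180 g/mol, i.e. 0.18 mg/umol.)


Activity = glucose_mg / (0.18 mg/umol * V_mL * t_min)
= 4.29 / (0.18 * 0.4 * 90)
= 0.6620 FPU/mL

0.6620 FPU/mL


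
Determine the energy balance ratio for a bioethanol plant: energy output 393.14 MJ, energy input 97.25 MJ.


EROI = E_out / E_in
= 393.14 / 97.25
= 4.0426

4.0426


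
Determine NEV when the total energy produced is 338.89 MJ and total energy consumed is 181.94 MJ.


NEV = E_out - E_in
= 338.89 - 181.94
= 156.9500 MJ

156.9500 MJ


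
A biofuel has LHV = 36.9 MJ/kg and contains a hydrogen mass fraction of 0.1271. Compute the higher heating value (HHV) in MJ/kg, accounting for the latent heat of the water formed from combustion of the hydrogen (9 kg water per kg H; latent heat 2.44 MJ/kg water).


HHV = LHV + H_frac * 9 * 2.44
= 36.9 + 0.1271 * 9 * 2.44
= 39.6911 MJ/kg

39.6911 MJ/kg


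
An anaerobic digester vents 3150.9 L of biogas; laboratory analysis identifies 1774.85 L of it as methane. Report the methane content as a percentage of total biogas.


CH4% = V_CH4 / V_total * 100
= 1774.85 / 3150.9 * 100
= 56.3284%

56.3284%


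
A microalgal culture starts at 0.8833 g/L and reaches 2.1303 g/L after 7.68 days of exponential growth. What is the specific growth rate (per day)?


mu = ln(X2/X1) / dt
= ln(2.1303/0.8833) / 7.68
= 0.1146 per day

0.1146 per day


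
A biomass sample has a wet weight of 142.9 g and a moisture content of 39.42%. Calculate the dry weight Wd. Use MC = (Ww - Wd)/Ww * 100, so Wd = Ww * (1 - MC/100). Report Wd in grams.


Wd = Ww * (1 - MC/100)
= 142.9 * (1 - 39.42/100)
= 86.5688 g

86.5688 g


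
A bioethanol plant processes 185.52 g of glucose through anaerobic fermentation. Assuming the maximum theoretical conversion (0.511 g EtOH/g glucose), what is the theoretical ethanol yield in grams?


Theoretical ethanol yield: m_EtOH = 0.511 * m_glucose
m_EtOH = 0.511 * 185.52 = 94.8007 g

94.8007 g


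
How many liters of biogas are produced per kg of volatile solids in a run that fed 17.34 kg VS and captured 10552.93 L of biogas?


Y = V / VS
= 10552.93 / 17.34
= 608.5888 L/kg VS

608.5888 L/kg VS


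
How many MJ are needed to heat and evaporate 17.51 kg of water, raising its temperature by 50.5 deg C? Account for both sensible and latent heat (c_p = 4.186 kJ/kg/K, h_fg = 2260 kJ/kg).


E = m_water * (4.186 * dT + 2260) / 1000
= 17.51 * (4.186 * 50.5 + 2260) / 1000
= 43.2741 MJ

43.2741 MJ


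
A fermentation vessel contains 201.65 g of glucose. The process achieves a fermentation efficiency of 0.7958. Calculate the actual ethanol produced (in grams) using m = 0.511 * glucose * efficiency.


Actual ethanol: m = 0.511 * 201.65 * 0.7958
m = 82.0017 g

82.0017 g


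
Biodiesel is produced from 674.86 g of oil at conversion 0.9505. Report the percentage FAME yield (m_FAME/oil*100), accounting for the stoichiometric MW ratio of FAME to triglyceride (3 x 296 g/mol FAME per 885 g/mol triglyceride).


m_FAME = oil * conv * (3 * 296 / 885) = oil * conv * (888/885)
= 674.86 * 0.9505 * 888 / 885
= 643.6289 g
Y = m_FAME / oil * 100 = conv * (888/885) * 100
= 0.9505 * 888 / 885 * 100
= 95.37%

95.37%


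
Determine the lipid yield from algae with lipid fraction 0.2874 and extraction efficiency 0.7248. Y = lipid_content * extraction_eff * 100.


Y = lipid_content * extraction_eff * 100
= 0.2874 * 0.7248 * 100
= 20.8308%

20.8308%


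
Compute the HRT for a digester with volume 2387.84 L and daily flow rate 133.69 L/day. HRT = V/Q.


HRT = V / Q
= 2387.84 / 133.69
= 17.8610 days

17.8610 days


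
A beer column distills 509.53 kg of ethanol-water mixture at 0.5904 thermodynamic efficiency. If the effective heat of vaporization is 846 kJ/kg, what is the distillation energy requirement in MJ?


E = m * 846 / (eta * 1000)
= 509.53 * 846 / (0.5904 * 1000)
= 730.1192 MJ

730.1192 MJ


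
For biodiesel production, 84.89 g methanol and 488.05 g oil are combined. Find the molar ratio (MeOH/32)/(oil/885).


Molar ratio = n_MeOH / n_oil = (MeOH/32) / (oil/885) = (MeOH * 885) / (32 * oil)
= (84.89 * 885) / (32 * 488.05)
= 4.8104

4.8104


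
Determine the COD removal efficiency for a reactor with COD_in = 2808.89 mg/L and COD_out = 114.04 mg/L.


eta = (COD_in - COD_out) / COD_in * 100
= (2808.89 - 114.04) / 2808.89 * 100
= 95.9400%

95.9400%


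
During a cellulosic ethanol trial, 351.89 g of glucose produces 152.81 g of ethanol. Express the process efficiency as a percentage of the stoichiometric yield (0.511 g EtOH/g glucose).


Fermentation efficiency = (actual / (0.511 * glucose)) * 100
= (152.81 / (0.511 * 351.89)) * 100
= 84.9814%

84.9814%


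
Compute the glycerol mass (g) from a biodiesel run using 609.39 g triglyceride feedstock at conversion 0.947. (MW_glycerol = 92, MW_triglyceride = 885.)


glycerol = oil * conv * (92/885)
= 609.39 * 0.947 * 92 / 885
= 59.9915 g

59.9915 g


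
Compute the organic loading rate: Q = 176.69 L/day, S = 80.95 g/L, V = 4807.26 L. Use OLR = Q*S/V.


OLR = Q * S / V
= 176.69 * 80.95 / 4807.26
= 2.9753 g/L/day

2.9753 g/L/day


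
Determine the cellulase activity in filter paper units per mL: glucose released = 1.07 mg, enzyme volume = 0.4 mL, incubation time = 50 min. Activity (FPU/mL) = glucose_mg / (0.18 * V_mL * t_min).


Activity = glucose_mg / (0.18 mg/umol * V_mL * t_min)
= 1.07 / (0.18 * 0.4 * 50)
= 0.2972 FPU/mL

0.2972 FPU/mL


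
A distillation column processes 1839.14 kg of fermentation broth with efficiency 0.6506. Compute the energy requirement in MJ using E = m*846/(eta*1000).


E = m * 846 / (eta * 1000)
= 1839.14 * 846 / (0.6506 * 1000)
= 2391.5039 MJ

2391.5039 MJ


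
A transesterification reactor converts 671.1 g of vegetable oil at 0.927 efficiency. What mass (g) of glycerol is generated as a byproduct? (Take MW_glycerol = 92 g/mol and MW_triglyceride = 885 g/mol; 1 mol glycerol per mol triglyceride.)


glycerol = oil * conv * (92/885)
= 671.1 * 0.927 * 92 / 885
= 64.6713 g

64.6713 g


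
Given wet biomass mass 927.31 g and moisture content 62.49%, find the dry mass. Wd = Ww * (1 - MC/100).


Wd = Ww * (1 - MC/100)
= 927.31 * (1 - 62.49/100)
= 347.8340 g

347.8340 g


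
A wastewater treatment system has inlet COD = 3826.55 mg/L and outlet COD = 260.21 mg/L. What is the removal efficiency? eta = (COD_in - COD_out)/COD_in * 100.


eta = (COD_in - COD_out) / COD_in * 100
= (3826.55 - 260.21) / 3826.55 * 100
= 93.1999%

93.1999%


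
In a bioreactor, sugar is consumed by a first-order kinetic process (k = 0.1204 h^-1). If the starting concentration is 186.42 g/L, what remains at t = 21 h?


S = S0 * exp(-k * t)
S = 186.42 * exp(-0.1204 * 21)
S = 14.8738 g/L

14.8738 g/L


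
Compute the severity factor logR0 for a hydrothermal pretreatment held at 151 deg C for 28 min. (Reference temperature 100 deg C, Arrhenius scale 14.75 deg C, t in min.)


logR0 = log10(t * exp((T - 100) / 14.75))
= log10(28 * exp((151 - 100) / 14.75))
= 2.9488

2.9488


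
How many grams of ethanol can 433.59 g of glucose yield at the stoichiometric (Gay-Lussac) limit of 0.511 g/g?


Theoretical ethanol yield: m_EtOH = 0.511 * m_glucose
m_EtOH = 0.511 * 433.59 = 221.5645 g

221.5645 g


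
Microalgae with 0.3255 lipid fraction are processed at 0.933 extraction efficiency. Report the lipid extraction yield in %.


Y = lipid_content * extraction_eff * 100
= 0.3255 * 0.933 * 100
= 30.3692%

30.3692%


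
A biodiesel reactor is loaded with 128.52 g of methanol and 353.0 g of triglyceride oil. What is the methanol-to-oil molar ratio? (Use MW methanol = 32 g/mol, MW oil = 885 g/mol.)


Molar ratio = n_MeOH / n_oil = (MeOH/32) / (oil/885) = (MeOH * 885) / (32 * oil)
= (128.52 * 885) / (32 * 353.0)
= 10.0691

10.0691


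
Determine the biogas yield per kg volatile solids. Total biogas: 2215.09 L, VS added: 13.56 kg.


Y = V / VS
= 2215.09 / 13.56
= 163.3547 L/kg VS

163.3547 L/kg VS


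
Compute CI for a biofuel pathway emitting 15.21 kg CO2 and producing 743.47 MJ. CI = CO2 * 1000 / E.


CI = CO2 * 1000 / E
= 15.21 * 1000 / 743.47
= 20.4581 g CO2/MJ

20.4581 g CO2/MJ


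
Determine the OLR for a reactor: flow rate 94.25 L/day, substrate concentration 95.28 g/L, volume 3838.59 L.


OLR = Q * S / V
= 94.25 * 95.28 / 3838.59
= 2.3394 g/L/day

2.3394 g/L/day


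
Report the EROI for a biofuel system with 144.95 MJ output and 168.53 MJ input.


EROI = E_out / E_in
= 144.95 / 168.53
= 0.8601

0.8601


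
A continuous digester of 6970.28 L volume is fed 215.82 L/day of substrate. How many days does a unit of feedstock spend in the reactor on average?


HRT = V / Q
= 6970.28 / 215.82
= 32.2967 days

32.2967 days


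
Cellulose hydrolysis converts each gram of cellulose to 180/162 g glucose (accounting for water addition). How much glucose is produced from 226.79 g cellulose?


glucose = cellulose * 180/162
= 226.79 * 180/162
= 251.9889 g

251.9889 g


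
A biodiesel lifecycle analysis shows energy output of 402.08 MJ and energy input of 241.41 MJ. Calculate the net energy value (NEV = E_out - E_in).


NEV = E_out - E_in
= 402.08 - 241.41
= 160.6700 MJ

160.6700 MJ


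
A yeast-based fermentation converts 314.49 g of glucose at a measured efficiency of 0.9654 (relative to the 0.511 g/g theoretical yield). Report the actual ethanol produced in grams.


Actual ethanol: m = 0.511 * 314.49 * 0.9654
m = 155.1440 g

155.1440 g


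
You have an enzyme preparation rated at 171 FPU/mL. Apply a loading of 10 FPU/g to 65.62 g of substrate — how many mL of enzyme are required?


V = dosage * m_sub / activity
V = 10 * 65.62 / 171
V = 3.8374 mL

3.8374 mL


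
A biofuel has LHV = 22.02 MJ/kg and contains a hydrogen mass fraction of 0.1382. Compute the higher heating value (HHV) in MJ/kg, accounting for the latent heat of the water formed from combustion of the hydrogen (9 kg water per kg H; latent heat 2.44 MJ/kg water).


HHV = LHV + H_frac * 9 * 2.44
= 22.02 + 0.1382 * 9 * 2.44
= 25.0549 MJ/kg

25.0549 MJ/kg


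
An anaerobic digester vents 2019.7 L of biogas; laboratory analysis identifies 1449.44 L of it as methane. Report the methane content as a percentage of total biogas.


CH4% = V_CH4 / V_total * 100
= 1449.44 / 2019.7 * 100
= 71.7651%

71.7651%


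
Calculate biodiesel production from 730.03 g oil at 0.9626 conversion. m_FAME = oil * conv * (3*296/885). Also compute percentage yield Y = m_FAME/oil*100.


m_FAME = oil * conv * (3 * 296 / 885) = oil * conv * (888/885)
= 730.03 * 0.9626 * 888 / 885
= 705.1090 g
Y = m_FAME / oil * 100 = conv * (888/885) * 100
= 0.9626 * 888 / 885 * 100
= 96.59%

705.1090 g FAME; Y = 96.59%


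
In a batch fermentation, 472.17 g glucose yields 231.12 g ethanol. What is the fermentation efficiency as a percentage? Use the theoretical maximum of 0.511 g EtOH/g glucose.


Fermentation efficiency = (actual / (0.511 * glucose)) * 100
= (231.12 / (0.511 * 472.17)) * 100
= 95.7896%

95.7896%


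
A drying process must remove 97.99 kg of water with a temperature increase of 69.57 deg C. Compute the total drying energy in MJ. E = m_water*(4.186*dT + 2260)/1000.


E = m_water * (4.186 * dT + 2260) / 1000
= 97.99 * (4.186 * 69.57 + 2260) / 1000
= 249.9940 MJ

249.9940 MJ


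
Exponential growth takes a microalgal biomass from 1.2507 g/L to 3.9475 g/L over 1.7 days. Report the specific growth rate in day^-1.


mu = ln(X2/X1) / dt
= ln(3.9475/1.2507) / 1.7
= 0.6761 per day

0.6761 per day


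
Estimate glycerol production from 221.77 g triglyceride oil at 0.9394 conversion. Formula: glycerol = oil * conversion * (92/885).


glycerol = oil * conv * (92/885)
= 221.77 * 0.9394 * 92 / 885
= 21.6570 g

21.6570 g


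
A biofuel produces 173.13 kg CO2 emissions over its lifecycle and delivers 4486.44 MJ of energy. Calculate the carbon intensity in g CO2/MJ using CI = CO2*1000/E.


CI = CO2 * 1000 / E
= 173.13 * 1000 / 4486.44
= 38.5896 g CO2/MJ

38.5896 g CO2/MJ


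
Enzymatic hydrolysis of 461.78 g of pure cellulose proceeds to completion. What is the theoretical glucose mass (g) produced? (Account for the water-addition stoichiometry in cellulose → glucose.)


glucose = cellulose * 180/162
= 461.78 * 180/162
= 513.0889 g

513.0889 g


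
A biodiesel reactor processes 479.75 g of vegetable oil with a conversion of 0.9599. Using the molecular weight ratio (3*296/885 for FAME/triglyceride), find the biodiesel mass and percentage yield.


m_FAME = oil * conv * (3 * 296 / 885) = oil * conv * (888/885)
= 479.75 * 0.9599 * 888 / 885
= 462.0731 g
Y = m_FAME / oil * 100 = conv * (888/885) * 100
= 0.9599 * 888 / 885 * 100
= 96.32%

462.0731 g FAME; Y = 96.32%


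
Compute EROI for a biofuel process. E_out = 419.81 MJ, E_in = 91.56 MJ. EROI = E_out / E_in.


EROI = E_out / E_in
= 419.81 / 91.56
= 4.5851

4.5851


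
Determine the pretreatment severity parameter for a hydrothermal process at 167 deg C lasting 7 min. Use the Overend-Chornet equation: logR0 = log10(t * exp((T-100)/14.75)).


logR0 = log10(t * exp((T - 100) / 14.75))
= log10(7 * exp((167 - 100) / 14.75))
= 2.8178

2.8178


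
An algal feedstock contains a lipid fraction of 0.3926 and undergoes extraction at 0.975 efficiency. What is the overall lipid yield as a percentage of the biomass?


Y = lipid_content * extraction_eff * 100
= 0.3926 * 0.975 * 100
= 38.2785%

38.2785%


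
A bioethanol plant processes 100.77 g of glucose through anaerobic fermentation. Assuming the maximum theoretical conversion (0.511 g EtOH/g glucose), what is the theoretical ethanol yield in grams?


Theoretical ethanol yield: m_EtOH = 0.511 * m_glucose
m_EtOH = 0.511 * 100.77 = 51.4935 g

51.4935 g


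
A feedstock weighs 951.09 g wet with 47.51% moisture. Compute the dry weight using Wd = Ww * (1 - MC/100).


Wd = Ww * (1 - MC/100)
= 951.09 * (1 - 47.51/100)
= 499.2271 g

499.2271 g


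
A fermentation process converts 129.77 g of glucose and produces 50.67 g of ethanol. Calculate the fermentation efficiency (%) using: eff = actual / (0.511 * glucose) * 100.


Fermentation efficiency = (actual / (0.511 * glucose)) * 100
= (50.67 / (0.511 * 129.77)) * 100
= 76.4110%

76.4110%


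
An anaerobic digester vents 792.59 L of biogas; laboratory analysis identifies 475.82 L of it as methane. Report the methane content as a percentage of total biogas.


CH4% = V_CH4 / V_total * 100
= 475.82 / 792.59 * 100
= 60.0336%

60.0336%


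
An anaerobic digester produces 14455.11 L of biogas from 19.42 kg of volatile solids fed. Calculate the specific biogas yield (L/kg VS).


Y = V / VS
= 14455.11 / 19.42
= 744.3414 L/kg VS

744.3414 L/kg VS


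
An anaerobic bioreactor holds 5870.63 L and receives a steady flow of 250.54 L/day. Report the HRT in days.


HRT = V / Q
= 5870.63 / 250.54
= 23.4319 days

23.4319 days


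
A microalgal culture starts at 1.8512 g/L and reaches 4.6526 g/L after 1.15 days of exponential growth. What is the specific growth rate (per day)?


mu = ln(X2/X1) / dt
= ln(4.6526/1.8512) / 1.15
= 0.8014 per day

0.8014 per day


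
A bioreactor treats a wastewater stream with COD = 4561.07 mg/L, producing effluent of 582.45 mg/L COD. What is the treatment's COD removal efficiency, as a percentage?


eta = (COD_in - COD_out) / COD_in * 100
= (4561.07 - 582.45) / 4561.07 * 100
= 87.2300%

87.2300%


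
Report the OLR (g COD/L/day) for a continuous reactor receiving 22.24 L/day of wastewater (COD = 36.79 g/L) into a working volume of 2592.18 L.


OLR = Q * S / V
= 22.24 * 36.79 / 2592.18
= 0.3156 g/L/day

0.3156 g/L/day


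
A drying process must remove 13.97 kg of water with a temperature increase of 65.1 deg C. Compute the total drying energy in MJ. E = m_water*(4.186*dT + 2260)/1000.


E = m_water * (4.186 * dT + 2260) / 1000
= 13.97 * (4.186 * 65.1 + 2260) / 1000
= 35.3791 MJ

35.3791 MJ


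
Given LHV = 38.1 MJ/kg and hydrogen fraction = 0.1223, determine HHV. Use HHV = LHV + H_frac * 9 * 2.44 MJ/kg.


HHV = LHV + H_frac * 9 * 2.44
= 38.1 + 0.1223 * 9 * 2.44
= 40.7857 MJ/kg

40.7857 MJ/kg


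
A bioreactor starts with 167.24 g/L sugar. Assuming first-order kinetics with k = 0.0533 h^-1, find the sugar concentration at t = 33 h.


S = S0 * exp(-k * t)
S = 167.24 * exp(-0.0533 * 33)
S = 28.8045 g/L

28.8045 g/L
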